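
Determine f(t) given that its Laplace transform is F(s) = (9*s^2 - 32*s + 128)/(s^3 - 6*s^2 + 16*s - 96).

f(t) = 5*exp(6*t) - 2*sin(4*t) + 4*cos(4*t)

Factor the denominator: s^3 - 6*s^2 + 16*s - 96 = (s - 6)*(s^2 + 16).
Partial fraction decomposition gives [5/(s - 6)] + [4*s/(s^2 + 16)] + [-8/(s^2 + 16)].
Invert each term: 5/(s - 6) ↔ 5e^(6t); 4·s/(s^2 + 16) ↔ 4cos(4t); -2·4/(s^2 + 16) ↔ -2sin(4t).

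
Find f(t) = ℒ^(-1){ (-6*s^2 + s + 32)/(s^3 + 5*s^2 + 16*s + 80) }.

Factor the denominator: s^3 + 5*s^2 + 16*s + 80 = (s + 5)*(s^2 + 16).
Partial fraction decomposition gives [-3/(s + 5)] + [-3*s/(s^2 + 16)] + [16/(s^2 + 16)].
Invert each term: -3/(s + 5) ↔ -3e^(-5t); -3·s/(s^2 + 16) ↔ -3cos(4t); 4·4/(s^2 + 16) ↔ 4sin(4t).

f(t) = 4*sin(4*t) - 3*cos(4*t) - 3*exp(-5*t)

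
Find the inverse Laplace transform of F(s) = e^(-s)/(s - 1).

Heaviside(t - 1)*(exp(t - 1))

The factor e^(-s) signals a time shift by c = 1 (second shifting theorem).
L{e^(t)} = 1/(s - 1), so L^-1{1/(s - 1)} = e^(t).
Hence the inverse is u(t - 1) times that function evaluated at t - 1.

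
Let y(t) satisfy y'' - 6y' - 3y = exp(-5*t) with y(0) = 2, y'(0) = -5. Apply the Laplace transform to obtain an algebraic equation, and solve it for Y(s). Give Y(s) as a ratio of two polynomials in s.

Y(s) = (2*s^2 - 7*s - 84)/(s^3 - s^2 - 33*s - 15)

Transform both sides with L{·}.
Using L{y''} = s^2 Y - s·y(0) - y'(0) and L{y'} = sY - y(0), with y(0) = 2, y'(0) = -5, the left side becomes (s^2 - 6*s - 3)Y - (2*s - 17).
The right side is L{exp(-5*t)} = 1/(s + 5).
So (s^2 - 6*s - 3)Y = 1/(s + 5) + (2*s - 17).
Isolate Y and clear denominators.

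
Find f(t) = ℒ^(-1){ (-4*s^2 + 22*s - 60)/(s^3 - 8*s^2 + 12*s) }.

f(t) = -3*exp(6*t) + 4*exp(2*t) - 5

Factor the denominator: s^3 - 8*s^2 + 12*s = s*(s - 6)*(s - 2).
Partial fraction decomposition gives [-3/(s - 6)] + [-5/s] + [4/(s - 2)].
Invert each term: -3/(s - 6) ↔ -3e^(6t); -5/(s - 0) ↔ -5e^(0t); 4/(s - 2) ↔ 4e^(2t).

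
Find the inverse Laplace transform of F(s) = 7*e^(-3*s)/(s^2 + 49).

The factor e^(-3s) signals a time shift by c = 3 (second shifting theorem).
L{sin(7t)} = 7/(s^2 + 49), so L^-1{7/(s^2 + 49)} = sin(7*t).
Hence the inverse is u(t - 3) times that function evaluated at t - 3.

Heaviside(t - 3)*(sin(7*t - 21))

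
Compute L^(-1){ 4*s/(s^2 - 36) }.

4*cosh(6*t)

Since L{cosh(6t)} = s/(s^2 - 36), the inverse is cosh(6*t), scaled by 4.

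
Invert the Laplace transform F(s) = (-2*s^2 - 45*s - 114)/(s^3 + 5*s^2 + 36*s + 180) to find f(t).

f(t) = -5*sin(6*t) - 3*cos(6*t) + exp(-5*t)

Factor the denominator: s^3 + 5*s^2 + 36*s + 180 = (s + 5)*(s^2 + 36).
Partial fraction decomposition gives [1/(s + 5)] + [-3*s/(s^2 + 36)] + [-30/(s^2 + 36)].
Invert each term: 1/(s + 5) ↔ e^(-5t); -3·s/(s^2 + 36) ↔ -3cos(6t); -5·6/(s^2 + 36) ↔ -5sin(6t).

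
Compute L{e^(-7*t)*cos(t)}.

(s + 7)/((s + 7)^2 + 1)

L{cos(t)} = s/(s^2 + 1).
By the first shifting theorem, multiplying by e^(-7t) replaces s with s + 7.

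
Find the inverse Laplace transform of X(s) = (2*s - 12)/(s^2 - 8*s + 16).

Factor the denominator: s^2 - 8*s + 16 = (s - 4)^2.
Partial fraction decomposition gives [2/(s - 4)] + [-4/(s - 4)^2].
Invert each term: 2/(s - 4) ↔ 2e^(4t); -4/(s - 4)^2 ↔ -4t·e^(4t).

-4*t*exp(4*t) + 2*exp(4*t)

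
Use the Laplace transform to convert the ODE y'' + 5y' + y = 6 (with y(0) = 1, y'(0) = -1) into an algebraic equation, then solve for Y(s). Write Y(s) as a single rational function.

Y(s) = (s^2 + 4*s + 6)/(s^3 + 5*s^2 + s)

Take the Laplace transform of both sides.
With L{y''} = s^2 Y - s·y(0) - y'(0) and L{y'} = sY - y(0), with y(0) = 1, y'(0) = -1: the LHS transforms to (s^2 + 5*s + 1)Y - (s + 4).
The right side is L{6} = 6/s.
So (s^2 + 5*s + 1)Y = 6/s + (s + 4).
Solve for Y(s) and write it as one ratio of polynomials.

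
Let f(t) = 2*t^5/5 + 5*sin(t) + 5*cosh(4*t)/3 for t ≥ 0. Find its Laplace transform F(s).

F(s) = 5*s/(3*(s^2 - 16)) + 5/(s^2 + 1) + 48/s^6

Apply the Laplace transform termwise.
(5/3)·[L{cosh(4t)} = s/(s^2 - 16)]; (5)·[L{sin(t)} = 1/(s^2 + 1)]; (2/5)·[L{t^5} = 5!/s^6 = 120/s^6].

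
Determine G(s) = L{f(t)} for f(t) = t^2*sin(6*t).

G(s) = 36*(s^2 - 12)/(s^2 + 36)^3

L{sin(6t)} = 6/(s^2 + 36).
Then apply L{t^2·g(t)} = (-1)^2 d^2/ds^2[H(s)] with H(s) = 6/(s^2 + 36):
differentiating 2 times and applying the sign gives 36*(s^2 - 12)/(s^2 + 36)^3.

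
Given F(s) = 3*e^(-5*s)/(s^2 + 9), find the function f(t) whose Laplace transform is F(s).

f(t) = Heaviside(t - 5)*(sin(3*t - 15))

The factor e^(-5s) signals a time shift by c = 5 (second shifting theorem).
L{sin(3t)} = 3/(s^2 + 9), so L^-1{3/(s^2 + 9)} = sin(3*t).
Hence the inverse is u(t - 5) times that function evaluated at t - 5.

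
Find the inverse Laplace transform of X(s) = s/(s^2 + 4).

Since L{cos(2t)} = s/(s^2 + 4), the inverse is cos(2*t).

cos(2*t)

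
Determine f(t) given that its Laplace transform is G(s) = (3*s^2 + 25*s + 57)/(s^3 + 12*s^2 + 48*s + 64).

Factor the denominator: s^3 + 12*s^2 + 48*s + 64 = (s + 4)^3.
Partial fraction decomposition gives [3/(s + 4)] + [(s + 4)^(-2)] + [5/(s + 4)^3].
Invert each term: 3/(s + 4) ↔ 3e^(-4t); 1/(s + 4)^2 ↔ t·e^(-4t); 5/(s + 4)^3 ↔ (5/2)t^2·e^(-4t).

f(t) = 5*t^2*exp(-4*t)/2 + t*exp(-4*t) + 3*exp(-4*t)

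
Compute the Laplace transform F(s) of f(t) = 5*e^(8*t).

F(s) = 5/(s - 8)

L{5} = 5/s.
By the first shifting theorem, multiplying by e^(8t) replaces s with s - 8.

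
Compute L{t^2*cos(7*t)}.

2*s*(s^2 - 147)/(s^2 + 49)^3

L{cos(7t)} = s/(s^2 + 49).
Then apply L{t^2·g(t)} = (-1)^2 d^2/ds^2[G(s)] with G(s) = s/(s^2 + 49):
differentiating 2 times and applying the sign gives 2*s*(s^2 - 147)/(s^2 + 49)^3.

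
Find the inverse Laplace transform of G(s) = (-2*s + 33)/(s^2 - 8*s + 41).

Complete the square in the denominator: s^2 - 8*s + 41 = (s - 4)^2 + 5^2.
Split the numerator to match: -2*s + 33 = -2·(s - 4) + 5·5.
Invert each term: -2·(s - 4)/((s - 4)^2 + 25) ↔ -2e^(4t)cos(5t); 5·5/((s - 4)^2 + 25) ↔ 5e^(4t)sin(5t).

5*exp(4*t)*sin(5*t) - 2*exp(4*t)*cos(5*t)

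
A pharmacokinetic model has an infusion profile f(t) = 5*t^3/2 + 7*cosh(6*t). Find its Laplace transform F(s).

The transform is linear, so treat each term independently.
(7)·[L{cosh(6t)} = s/(s^2 - 36)]; (5/2)·[L{t^3} = 3!/s^4 = 6/s^4].

F(s) = 7*s/(s^2 - 36) + 15/s^4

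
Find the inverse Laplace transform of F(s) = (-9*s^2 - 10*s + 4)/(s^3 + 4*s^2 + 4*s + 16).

Factor the denominator: s^3 + 4*s^2 + 4*s + 16 = (s + 4)*(s^2 + 4).
Partial fraction decomposition gives [-5/(s + 4)] + [-4*s/(s^2 + 4)] + [6/(s^2 + 4)].
Invert each term: -5/(s + 4) ↔ -5e^(-4t); -4·s/(s^2 + 4) ↔ -4cos(2t); 3·2/(s^2 + 4) ↔ 3sin(2t).

3*sin(2*t) - 4*cos(2*t) - 5*exp(-4*t)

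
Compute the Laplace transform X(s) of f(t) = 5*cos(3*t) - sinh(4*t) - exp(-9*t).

X(s) = 5*s/(s^2 + 9) - 4/(s^2 - 16) - 1/(s + 9)

Apply the Laplace transform termwise.
(5)·[L{cos(3t)} = s/(s^2 + 9)]; (-1)·[L{e^(-9t)} = 1/(s + 9)]; (-1)·[L{sinh(4t)} = 4/(s^2 - 16)].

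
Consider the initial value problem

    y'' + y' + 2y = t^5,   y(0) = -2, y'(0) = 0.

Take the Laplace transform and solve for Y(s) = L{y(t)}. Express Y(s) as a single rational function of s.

Y(s) = (-2*s^7 - 2*s^6 + 120)/(s^8 + s^7 + 2*s^6)

Laplace-transform each side.
With L{y''} = s^2 Y - s·y(0) - y'(0) and L{y'} = sY - y(0), with y(0) = -2, y'(0) = 0: the LHS transforms to (s^2 + s + 2)Y - (-2*s - 2).
The right side is L{t^5} = 120/s^6.
So (s^2 + s + 2)Y = 120/s^6 + (-2*s - 2).
Isolate Y and clear denominators.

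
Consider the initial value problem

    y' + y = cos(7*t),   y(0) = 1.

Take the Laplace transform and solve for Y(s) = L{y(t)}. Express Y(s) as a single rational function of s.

Y(s) = (s^2 + s + 49)/(s^3 + s^2 + 49*s + 49)

Transform both sides with L{·}.
With L{y'} = sY - y(0) = sY - 1: the LHS transforms to (s + 1)Y - (1).
The right side is L{cos(7*t)} = s/(s^2 + 49).
So (s + 1)Y = s/(s^2 + 49) + (1).
Solve for Y(s) and write it as one ratio of polynomials.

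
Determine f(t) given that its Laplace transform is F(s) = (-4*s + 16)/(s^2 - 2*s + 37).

Complete the square in the denominator: s^2 - 2*s + 37 = (s - 1)^2 + 6^2.
Split the numerator to match: -4*s + 16 = -4·(s - 1) + 2·6.
Invert each term: -4·(s - 1)/((s - 1)^2 + 36) ↔ -4e^(t)cos(6t); 2·6/((s - 1)^2 + 36) ↔ 2e^(t)sin(6t).

f(t) = 2*exp(t)*sin(6*t) - 4*exp(t)*cos(6*t)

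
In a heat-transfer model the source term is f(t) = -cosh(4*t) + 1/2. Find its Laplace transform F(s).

By linearity of the Laplace transform, transform each term separately.
L{1/2} = (1/2)/s; (-1)·[L{cosh(4t)} = s/(s^2 - 16)].

F(s) = -s/(s^2 - 16) + 1/(2*s)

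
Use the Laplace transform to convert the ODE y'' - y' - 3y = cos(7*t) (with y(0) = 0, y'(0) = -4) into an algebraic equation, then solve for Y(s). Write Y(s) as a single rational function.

Laplace-transform each side.
The derivative rules (L{y''} = s^2 Y - s·y(0) - y'(0) and L{y'} = sY - y(0), with y(0) = 0, y'(0) = -4) turn the left side into (s^2 - s - 3)Y - (-4).
The right side is L{cos(7*t)} = s/(s^2 + 49).
So (s^2 - s - 3)Y = s/(s^2 + 49) + (-4).
Solve for Y(s) and write it as one ratio of polynomials.

Y(s) = (-4*s^2 + s - 196)/(s^4 - s^3 + 46*s^2 - 49*s - 147)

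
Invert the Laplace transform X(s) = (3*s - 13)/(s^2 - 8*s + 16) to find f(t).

Factor the denominator: s^2 - 8*s + 16 = (s - 4)^2.
Partial fraction decomposition gives [3/(s - 4)] + [-1/(s - 4)^2].
Invert each term: 3/(s - 4) ↔ 3e^(4t); -1/(s - 4)^2 ↔ -t·e^(4t).

f(t) = -t*exp(4*t) + 3*exp(4*t)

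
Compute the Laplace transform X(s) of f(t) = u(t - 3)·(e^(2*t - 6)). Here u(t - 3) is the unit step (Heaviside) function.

By the second shifting theorem, L{u(t - c)·g(t - c)} = e^(-cs)·G(s) with c = 3 and G(s) = L{g(t)}.
L{e^(2t)} = 1/(s - 2).

X(s) = exp(-3*s)/(s - 2)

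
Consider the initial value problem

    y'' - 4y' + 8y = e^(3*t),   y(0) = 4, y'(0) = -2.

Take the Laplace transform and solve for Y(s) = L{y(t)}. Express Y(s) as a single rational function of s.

Y(s) = (4*s^2 - 30*s + 55)/(s^3 - 7*s^2 + 20*s - 24)

Apply the Laplace transform to the equation.
Using L{y''} = s^2 Y - s·y(0) - y'(0) and L{y'} = sY - y(0), with y(0) = 4, y'(0) = -2, the left side becomes (s^2 - 4*s + 8)Y - (4*s - 18).
The right side is L{e^(3*t)} = 1/(s - 3).
So (s^2 - 4*s + 8)Y = 1/(s - 3) + (4*s - 18).
Solve for Y(s) and write it as one ratio of polynomials.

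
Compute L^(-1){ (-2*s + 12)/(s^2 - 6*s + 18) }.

Complete the square in the denominator: s^2 - 6*s + 18 = (s - 3)^2 + 3^2.
Split the numerator to match: -2*s + 12 = -2·(s - 3) + 2·3.
Invert each term: -2·(s - 3)/((s - 3)^2 + 9) ↔ -2e^(3t)cos(3t); 2·3/((s - 3)^2 + 9) ↔ 2e^(3t)sin(3t).

2*exp(3*t)*sin(3*t) - 2*exp(3*t)*cos(3*t)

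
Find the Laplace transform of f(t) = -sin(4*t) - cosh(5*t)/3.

-s/(3*(s^2 - 25)) - 4/(s^2 + 16)

The transform is linear, so treat each term independently.
(-1)·[L{sin(4t)} = 4/(s^2 + 16)]; (-1/3)·[L{cosh(5t)} = s/(s^2 - 25)].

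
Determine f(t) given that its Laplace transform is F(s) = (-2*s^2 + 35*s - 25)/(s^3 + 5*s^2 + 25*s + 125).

f(t) = 4*sin(5*t) + 3*cos(5*t) - 5*exp(-5*t)

Factor the denominator: s^3 + 5*s^2 + 25*s + 125 = (s + 5)*(s^2 + 25).
Partial fraction decomposition gives [-5/(s + 5)] + [3*s/(s^2 + 25)] + [20/(s^2 + 25)].
Invert each term: -5/(s + 5) ↔ -5e^(-5t); 3·s/(s^2 + 25) ↔ 3cos(5t); 4·5/(s^2 + 25) ↔ 4sin(5t).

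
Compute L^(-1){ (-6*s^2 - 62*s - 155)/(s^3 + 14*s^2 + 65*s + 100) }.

-5*t*exp(-5*t) - 3*exp(-4*t) - 3*exp(-5*t)

Factor the denominator: s^3 + 14*s^2 + 65*s + 100 = (s + 4)*(s + 5)^2.
Partial fraction decomposition gives [-3/(s + 5)] + [-5/(s + 5)^2] + [-3/(s + 4)].
Invert each term: -3/(s + 5) ↔ -3e^(-5t); -5/(s + 5)^2 ↔ -5t·e^(-5t); -3/(s + 4) ↔ -3e^(-4t).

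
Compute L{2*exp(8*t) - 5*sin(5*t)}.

Apply the Laplace transform termwise.
(-5)·[L{sin(5t)} = 5/(s^2 + 25)]; (2)·[L{e^(8t)} = 1/(s - 8)].

-25/(s^2 + 25) + 2/(s - 8)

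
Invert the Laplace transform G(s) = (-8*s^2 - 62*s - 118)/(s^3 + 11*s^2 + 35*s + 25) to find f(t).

Factor the denominator: s^3 + 11*s^2 + 35*s + 25 = (s + 1)*(s + 5)^2.
Partial fraction decomposition gives [-4/(s + 5)] + [2/(s + 5)^2] + [-4/(s + 1)].
Invert each term: -4/(s + 5) ↔ -4e^(-5t); 2/(s + 5)^2 ↔ 2t·e^(-5t); -4/(s + 1) ↔ -4e^(-t).

f(t) = 2*t*exp(-5*t) - 4*exp(-t) - 4*exp(-5*t)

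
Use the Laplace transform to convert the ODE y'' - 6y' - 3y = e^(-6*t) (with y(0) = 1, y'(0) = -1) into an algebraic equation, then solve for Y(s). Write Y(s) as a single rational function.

Laplace-transform each side.
Using L{y''} = s^2 Y - s·y(0) - y'(0) and L{y'} = sY - y(0), with y(0) = 1, y'(0) = -1, the left side becomes (s^2 - 6*s - 3)Y - (s - 7).
The right side is L{e^(-6*t)} = 1/(s + 6).
So (s^2 - 6*s - 3)Y = 1/(s + 6) + (s - 7).
Isolate Y and clear denominators.

Y(s) = (s^2 - s - 41)/(s^3 - 39*s - 18)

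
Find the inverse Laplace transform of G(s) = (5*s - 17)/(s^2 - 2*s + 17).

-3*exp(t)*sin(4*t) + 5*exp(t)*cos(4*t)

Complete the square in the denominator: s^2 - 2*s + 17 = (s - 1)^2 + 4^2.
Split the numerator to match: 5*s - 17 = 5·(s - 1) - 3·4.
Invert each term: 5·(s - 1)/((s - 1)^2 + 16) ↔ 5e^(t)cos(4t); -3·4/((s - 1)^2 + 16) ↔ -3e^(t)sin(4t).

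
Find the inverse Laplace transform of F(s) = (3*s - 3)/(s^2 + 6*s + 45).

-2*exp(-3*t)*sin(6*t) + 3*exp(-3*t)*cos(6*t)

Complete the square in the denominator: s^2 + 6*s + 45 = (s + 3)^2 + 6^2.
Split the numerator to match: 3*s - 3 = 3·(s + 3) - 2·6.
Invert each term: 3·(s + 3)/((s + 3)^2 + 36) ↔ 3e^(-3t)cos(6t); -2·6/((s + 3)^2 + 36) ↔ -2e^(-3t)sin(6t).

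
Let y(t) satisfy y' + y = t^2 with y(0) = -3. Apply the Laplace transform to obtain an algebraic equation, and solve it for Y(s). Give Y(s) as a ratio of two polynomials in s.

Laplace-transform each side.
The derivative rules (L{y'} = sY - y(0) = sY - (-3)) turn the left side into (s + 1)Y - (-3).
The right side is L{t^2} = 2/s^3.
So (s + 1)Y = 2/s^3 + (-3).
Isolate Y and clear denominators.

Y(s) = (-3*s^3 + 2)/(s^4 + s^3)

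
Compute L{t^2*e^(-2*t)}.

2/(s + 2)^3

L{t^2} = 2!/s^3 = 2/s^3.
By the first shifting theorem, multiplying by e^(-2t) replaces s with s + 2.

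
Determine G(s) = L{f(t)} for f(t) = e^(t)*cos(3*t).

G(s) = (s - 1)/((s - 1)^2 + 9)

L{cos(3t)} = s/(s^2 + 9).
By the first shifting theorem, multiplying by e^(t) replaces s with s - 1.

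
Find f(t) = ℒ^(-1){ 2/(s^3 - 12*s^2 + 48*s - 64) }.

Rewrite the denominator: s^3 - 12*s^2 + 48*s - 64 = (s - 4)^3.
The form in (s - 4) signals a first-shifting-theorem factor e^(4t).
Since L{t^2} = 2!/s^3 = 2/s^3, the inverse is t^2*e^(4*t).

f(t) = t^2*exp(4*t)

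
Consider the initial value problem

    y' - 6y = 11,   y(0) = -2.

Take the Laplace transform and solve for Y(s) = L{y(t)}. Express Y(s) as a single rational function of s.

Y(s) = (-2*s + 11)/(s^2 - 6*s)

Apply the Laplace transform to the equation.
With L{y'} = sY - y(0) = sY - (-2): the LHS transforms to (s - 6)Y - (-2).
The right side is L{11} = 11/s.
So (s - 6)Y = 11/s + (-2).
Isolate Y and clear denominators.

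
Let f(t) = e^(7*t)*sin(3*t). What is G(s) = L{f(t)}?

L{sin(3t)} = 3/(s^2 + 9).
By the first shifting theorem, multiplying by e^(7t) replaces s with s - 7.

G(s) = 3/((s - 7)^2 + 9)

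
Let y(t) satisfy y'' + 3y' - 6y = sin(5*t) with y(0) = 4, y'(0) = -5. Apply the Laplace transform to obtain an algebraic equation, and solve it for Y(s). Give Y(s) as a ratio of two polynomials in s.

Y(s) = (4*s^3 + 7*s^2 + 100*s + 180)/(s^4 + 3*s^3 + 19*s^2 + 75*s - 150)

Apply the Laplace transform to the equation.
With L{y''} = s^2 Y - s·y(0) - y'(0) and L{y'} = sY - y(0), with y(0) = 4, y'(0) = -5: the LHS transforms to (s^2 + 3*s - 6)Y - (4*s + 7).
The right side is L{sin(5*t)} = 5/(s^2 + 25).
So (s^2 + 3*s - 6)Y = 5/(s^2 + 25) + (4*s + 7).
Divide through and combine into a single rational function.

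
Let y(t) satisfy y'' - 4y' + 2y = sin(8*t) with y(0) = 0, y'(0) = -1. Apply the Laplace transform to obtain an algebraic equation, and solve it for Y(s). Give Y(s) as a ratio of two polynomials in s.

Transform both sides with L{·}.
Using L{y''} = s^2 Y - s·y(0) - y'(0) and L{y'} = sY - y(0), with y(0) = 0, y'(0) = -1, the left side becomes (s^2 - 4*s + 2)Y - (-1).
The right side is L{sin(8*t)} = 8/(s^2 + 64).
So (s^2 - 4*s + 2)Y = 8/(s^2 + 64) + (-1).
Isolate Y and clear denominators.

Y(s) = (-s^2 - 56)/(s^4 - 4*s^3 + 66*s^2 - 256*s + 128)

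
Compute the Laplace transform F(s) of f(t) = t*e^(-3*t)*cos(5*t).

L{cos(5t)} = s/(s^2 + 25).
Multiplying by e^(-3t) shifts s → s + 3, so L{e^(-3*t)*cos(5*t)} = (s + 3)/((s + 3)^2 + 25).
Then apply L{t·g(t)} = -d/ds[G(s)] with G(s) = (s + 3)/((s + 3)^2 + 25):
differentiating 1 time and applying the sign gives (s - 2)*(s + 8)/(s^2 + 6*s + 34)^2.

F(s) = (s - 2)*(s + 8)/(s^2 + 6*s + 34)^2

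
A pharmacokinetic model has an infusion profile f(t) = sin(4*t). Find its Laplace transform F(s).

F(s) = 4/(s^2 + 16)

L{sin(4t)} = 4/(s^2 + 16).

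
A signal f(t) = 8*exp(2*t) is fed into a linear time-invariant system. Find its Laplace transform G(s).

G(s) = 8/(s - 2)

L{8} = 8/s.
By the first shifting theorem, multiplying by e^(2t) replaces s with s - 2.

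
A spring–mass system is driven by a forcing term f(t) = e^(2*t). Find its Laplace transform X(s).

X(s) = 1/(s - 2)

L{e^(2t)} = 1/(s - 2).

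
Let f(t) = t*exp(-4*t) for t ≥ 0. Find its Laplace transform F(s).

F(s) = (s + 4)^(-2)

L{e^(-4t)} = 1/(s + 4).
Then apply L{t·g(t)} = -d/ds[G(s)] with G(s) = 1/(s + 4):
differentiating 1 time and applying the sign gives (s + 4)^(-2).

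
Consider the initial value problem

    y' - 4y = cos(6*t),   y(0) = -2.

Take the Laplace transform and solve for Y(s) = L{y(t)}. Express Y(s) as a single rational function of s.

Y(s) = (-2*s^2 + s - 72)/(s^3 - 4*s^2 + 36*s - 144)

Transform both sides with L{·}.
With L{y'} = sY - y(0) = sY - (-2): the LHS transforms to (s - 4)Y - (-2).
The right side is L{cos(6*t)} = s/(s^2 + 36).
So (s - 4)Y = s/(s^2 + 36) + (-2).
Solve for Y(s) and write it as one ratio of polynomials.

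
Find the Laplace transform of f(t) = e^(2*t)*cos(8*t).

L{cos(8t)} = s/(s^2 + 64).
By the first shifting theorem, multiplying by e^(2t) replaces s with s - 2.

(s - 2)/((s - 2)^2 + 64)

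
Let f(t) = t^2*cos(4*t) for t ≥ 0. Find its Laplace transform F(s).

L{cos(4t)} = s/(s^2 + 16).
Then apply L{t^2·g(t)} = (-1)^2 d^2/ds^2[G(s)] with G(s) = s/(s^2 + 16):
differentiating 2 times and applying the sign gives 2*s*(s^2 - 48)/(s^2 + 16)^3.

F(s) = 2*s*(s^2 - 48)/(s^2 + 16)^3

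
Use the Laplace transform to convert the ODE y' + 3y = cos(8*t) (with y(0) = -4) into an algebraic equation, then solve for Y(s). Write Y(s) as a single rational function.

Apply the Laplace transform to the equation.
The derivative rules (L{y'} = sY - y(0) = sY - (-4)) turn the left side into (s + 3)Y - (-4).
The right side is L{cos(8*t)} = s/(s^2 + 64).
So (s + 3)Y = s/(s^2 + 64) + (-4).
Isolate Y and clear denominators.

Y(s) = (-4*s^2 + s - 256)/(s^3 + 3*s^2 + 64*s + 192)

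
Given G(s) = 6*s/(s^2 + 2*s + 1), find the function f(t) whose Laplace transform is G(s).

f(t) = -6*t*exp(-t) + 6*exp(-t)

Factor the denominator: s^2 + 2*s + 1 = (s + 1)^2.
Partial fraction decomposition gives [6/(s + 1)] + [-6/(s + 1)^2].
Invert each term: 6/(s + 1) ↔ 6e^(-t); -6/(s + 1)^2 ↔ -6t·e^(-t).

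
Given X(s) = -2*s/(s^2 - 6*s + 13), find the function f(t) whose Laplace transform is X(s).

Complete the square in the denominator: s^2 - 6*s + 13 = (s - 3)^2 + 2^2.
Split the numerator to match: -2*s = -2·(s - 3) - 3·2.
Invert each term: -2·(s - 3)/((s - 3)^2 + 4) ↔ -2e^(3t)cos(2t); -3·2/((s - 3)^2 + 4) ↔ -3e^(3t)sin(2t).

f(t) = -3*exp(3*t)*sin(2*t) - 2*exp(3*t)*cos(2*t)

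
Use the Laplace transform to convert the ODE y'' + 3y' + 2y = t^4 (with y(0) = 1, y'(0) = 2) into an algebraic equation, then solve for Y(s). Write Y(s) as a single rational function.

Apply the Laplace transform to the equation.
The derivative rules (L{y''} = s^2 Y - s·y(0) - y'(0) and L{y'} = sY - y(0), with y(0) = 1, y'(0) = 2) turn the left side into (s^2 + 3*s + 2)Y - (s + 5).
The right side is L{t^4} = 24/s^5.
So (s^2 + 3*s + 2)Y = 24/s^5 + (s + 5).
Solve for Y(s) and write it as one ratio of polynomials.

Y(s) = (s^6 + 5*s^5 + 24)/(s^7 + 3*s^6 + 2*s^5)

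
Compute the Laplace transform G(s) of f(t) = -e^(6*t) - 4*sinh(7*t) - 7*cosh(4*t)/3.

Apply the Laplace transform termwise.
(-7/3)·[L{cosh(4t)} = s/(s^2 - 16)]; (-1)·[L{e^(6t)} = 1/(s - 6)]; (-4)·[L{sinh(7t)} = 7/(s^2 - 49)].

G(s) = -7*s/(3*(s^2 - 16)) - 28/(s^2 - 49) - 1/(s - 6)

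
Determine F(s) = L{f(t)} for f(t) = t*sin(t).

F(s) = 2*s/(s^2 + 1)^2

L{sin(t)} = 1/(s^2 + 1).
Then apply L{t·g(t)} = -d/ds[G(s)] with G(s) = 1/(s^2 + 1):
differentiating 1 time and applying the sign gives 2*s/(s^2 + 1)^2.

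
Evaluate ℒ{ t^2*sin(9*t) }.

54*(s^2 - 27)/(s^2 + 81)^3

L{sin(9t)} = 9/(s^2 + 81).
Then apply L{t^2·g(t)} = (-1)^2 d^2/ds^2[G(s)] with G(s) = 9/(s^2 + 81):
differentiating 2 times and applying the sign gives 54*(s^2 - 27)/(s^2 + 81)^3.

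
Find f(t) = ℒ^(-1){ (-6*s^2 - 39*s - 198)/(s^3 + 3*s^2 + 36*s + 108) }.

f(t) = -5*sin(6*t) - 3*cos(6*t) - 3*exp(-3*t)

Factor the denominator: s^3 + 3*s^2 + 36*s + 108 = (s + 3)*(s^2 + 36).
Partial fraction decomposition gives [-3/(s + 3)] + [-3*s/(s^2 + 36)] + [-30/(s^2 + 36)].
Invert each term: -3/(s + 3) ↔ -3e^(-3t); -3·s/(s^2 + 36) ↔ -3cos(6t); -5·6/(s^2 + 36) ↔ -5sin(6t).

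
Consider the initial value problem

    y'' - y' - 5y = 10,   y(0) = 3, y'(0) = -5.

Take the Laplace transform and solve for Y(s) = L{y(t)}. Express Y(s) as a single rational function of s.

Y(s) = (3*s^2 - 8*s + 10)/(s^3 - s^2 - 5*s)

Transform both sides with L{·}.
With L{y''} = s^2 Y - s·y(0) - y'(0) and L{y'} = sY - y(0), with y(0) = 3, y'(0) = -5: the LHS transforms to (s^2 - s - 5)Y - (3*s - 8).
The right side is L{10} = 10/s.
So (s^2 - s - 5)Y = 10/s + (3*s - 8).
Isolate Y and clear denominators.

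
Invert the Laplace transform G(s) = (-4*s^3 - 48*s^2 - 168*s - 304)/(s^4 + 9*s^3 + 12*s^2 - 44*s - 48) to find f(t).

f(t) = -6*exp(2*t) + 4*exp(-t) - 4*exp(-4*t) + 2*exp(-6*t)

Factor the denominator: s^4 + 9*s^3 + 12*s^2 - 44*s - 48 = (s - 2)*(s + 1)*(s + 4)*(s + 6).
Partial fraction decomposition gives [2/(s + 6)] + [-4/(s + 4)] + [4/(s + 1)] + [-6/(s - 2)].
Invert each term: 2/(s + 6) ↔ 2e^(-6t); -4/(s + 4) ↔ -4e^(-4t); 4/(s + 1) ↔ 4e^(-t); -6/(s - 2) ↔ -6e^(2t).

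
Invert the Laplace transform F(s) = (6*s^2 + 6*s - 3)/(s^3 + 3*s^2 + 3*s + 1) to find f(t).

f(t) = -3*t^2*exp(-t)/2 - 6*t*exp(-t) + 6*exp(-t)

Factor the denominator: s^3 + 3*s^2 + 3*s + 1 = (s + 1)^3.
Partial fraction decomposition gives [6/(s + 1)] + [-6/(s + 1)^2] + [-3/(s + 1)^3].
Invert each term: 6/(s + 1) ↔ 6e^(-t); -6/(s + 1)^2 ↔ -6t·e^(-t); -3/(s + 1)^3 ↔ (-3/2)t^2·e^(-t).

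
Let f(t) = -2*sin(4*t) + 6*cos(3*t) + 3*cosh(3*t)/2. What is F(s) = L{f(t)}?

The transform is linear, so treat each term independently.
(3/2)·[L{cosh(3t)} = s/(s^2 - 9)]; (-2)·[L{sin(4t)} = 4/(s^2 + 16)]; (6)·[L{cos(3t)} = s/(s^2 + 9)].

F(s) = 6*s/(s^2 + 9) + 3*s/(2*(s^2 - 9)) - 8/(s^2 + 16)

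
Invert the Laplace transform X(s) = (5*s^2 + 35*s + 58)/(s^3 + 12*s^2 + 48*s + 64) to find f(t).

Factor the denominator: s^3 + 12*s^2 + 48*s + 64 = (s + 4)^3.
Partial fraction decomposition gives [5/(s + 4)] + [-5/(s + 4)^2] + [-2/(s + 4)^3].
Invert each term: 5/(s + 4) ↔ 5e^(-4t); -5/(s + 4)^2 ↔ -5t·e^(-4t); -2/(s + 4)^3 ↔ (-1)t^2·e^(-4t).

f(t) = -t^2*exp(-4*t) - 5*t*exp(-4*t) + 5*exp(-4*t)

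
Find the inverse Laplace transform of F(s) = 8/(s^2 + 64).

Since L{sin(8t)} = 8/(s^2 + 64), the inverse is sin(8*t).

sin(8*t)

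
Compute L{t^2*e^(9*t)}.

L{e^(9t)} = 1/(s - 9).
Then apply L{t^2·g(t)} = (-1)^2 d^2/ds^2[G(s)] with G(s) = 1/(s - 9):
differentiating 2 times and applying the sign gives 2/(s - 9)^3.

2/(s - 9)^3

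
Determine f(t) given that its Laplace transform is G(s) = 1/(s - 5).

f(t) = exp(5*t)

Since L{e^(5t)} = 1/(s - 5), the inverse is exp(5*t).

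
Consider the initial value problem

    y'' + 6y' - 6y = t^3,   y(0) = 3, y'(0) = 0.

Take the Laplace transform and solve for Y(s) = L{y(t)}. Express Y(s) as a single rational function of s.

Apply the Laplace transform to the equation.
With L{y''} = s^2 Y - s·y(0) - y'(0) and L{y'} = sY - y(0), with y(0) = 3, y'(0) = 0: the LHS transforms to (s^2 + 6*s - 6)Y - (3*s + 18).
The right side is L{t^3} = 6/s^4.
So (s^2 + 6*s - 6)Y = 6/s^4 + (3*s + 18).
Solve for Y(s) and write it as one ratio of polynomials.

Y(s) = (3*s^5 + 18*s^4 + 6)/(s^6 + 6*s^5 - 6*s^4)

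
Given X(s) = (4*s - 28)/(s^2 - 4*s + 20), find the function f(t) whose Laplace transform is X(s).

Complete the square in the denominator: s^2 - 4*s + 20 = (s - 2)^2 + 4^2.
Split the numerator to match: 4*s - 28 = 4·(s - 2) - 5·4.
Invert each term: 4·(s - 2)/((s - 2)^2 + 16) ↔ 4e^(2t)cos(4t); -5·4/((s - 2)^2 + 16) ↔ -5e^(2t)sin(4t).

f(t) = -5*exp(2*t)*sin(4*t) + 4*exp(2*t)*cos(4*t)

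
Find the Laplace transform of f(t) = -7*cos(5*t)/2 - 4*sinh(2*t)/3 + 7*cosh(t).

-7*s/(2*(s^2 + 25)) + 7*s/(s^2 - 1) - 8/(3*(s^2 - 4))

By linearity of the Laplace transform, transform each term separately.
(7)·[L{cosh(t)} = s/(s^2 - 1)]; (-4/3)·[L{sinh(2t)} = 2/(s^2 - 4)]; (-7/2)·[L{cos(5t)} = s/(s^2 + 25)].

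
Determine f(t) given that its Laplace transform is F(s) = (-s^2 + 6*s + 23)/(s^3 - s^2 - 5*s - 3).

f(t) = -4*t*exp(-t) + 2*exp(3*t) - 3*exp(-t)

Factor the denominator: s^3 - s^2 - 5*s - 3 = (s - 3)*(s + 1)^2.
Partial fraction decomposition gives [-3/(s + 1)] + [-4/(s + 1)^2] + [2/(s - 3)].
Invert each term: -3/(s + 1) ↔ -3e^(-t); -4/(s + 1)^2 ↔ -4t·e^(-t); 2/(s - 3) ↔ 2e^(3t).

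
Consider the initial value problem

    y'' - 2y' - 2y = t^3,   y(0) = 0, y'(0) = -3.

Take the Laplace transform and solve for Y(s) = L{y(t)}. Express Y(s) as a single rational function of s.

Apply the Laplace transform to the equation.
The derivative rules (L{y''} = s^2 Y - s·y(0) - y'(0) and L{y'} = sY - y(0), with y(0) = 0, y'(0) = -3) turn the left side into (s^2 - 2*s - 2)Y - (-3).
The right side is L{t^3} = 6/s^4.
So (s^2 - 2*s - 2)Y = 6/s^4 + (-3).
Solve for Y(s) and write it as one ratio of polynomials.

Y(s) = (-3*s^4 + 6)/(s^6 - 2*s^5 - 2*s^4)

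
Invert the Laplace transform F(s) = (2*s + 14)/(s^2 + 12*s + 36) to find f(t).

Factor the denominator: s^2 + 12*s + 36 = (s + 6)^2.
Partial fraction decomposition gives [2/(s + 6)] + [2/(s + 6)^2].
Invert each term: 2/(s + 6) ↔ 2e^(-6t); 2/(s + 6)^2 ↔ 2t·e^(-6t).

f(t) = 2*t*exp(-6*t) + 2*exp(-6*t)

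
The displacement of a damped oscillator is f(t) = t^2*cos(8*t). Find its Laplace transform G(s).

L{cos(8t)} = s/(s^2 + 64).
Then apply L{t^2·g(t)} = (-1)^2 d^2/ds^2[H(s)] with H(s) = s/(s^2 + 64):
differentiating 2 times and applying the sign gives 2*s*(s^2 - 192)/(s^2 + 64)^3.

G(s) = 2*s*(s^2 - 192)/(s^2 + 64)^3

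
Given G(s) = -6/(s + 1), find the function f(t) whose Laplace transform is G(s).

f(t) = -6*exp(-t)

Since L{e^(-t)} = 1/(s + 1), the inverse is e^(-t), scaled by -6.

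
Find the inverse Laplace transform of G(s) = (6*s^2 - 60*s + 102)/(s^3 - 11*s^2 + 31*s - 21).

Factor the denominator: s^3 - 11*s^2 + 31*s - 21 = (s - 7)*(s - 3)*(s - 1).
Partial fraction decomposition gives [3/(s - 3)] + [4/(s - 1)] + [-1/(s - 7)].
Invert each term: 3/(s - 3) ↔ 3e^(3t); 4/(s - 1) ↔ 4e^(t); -1/(s - 7) ↔ -e^(7t).

-exp(7*t) + 3*exp(3*t) + 4*exp(t)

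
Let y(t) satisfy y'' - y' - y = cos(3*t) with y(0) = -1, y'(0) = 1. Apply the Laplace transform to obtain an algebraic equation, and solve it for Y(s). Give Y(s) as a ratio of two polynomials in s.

Take the Laplace transform of both sides.
The derivative rules (L{y''} = s^2 Y - s·y(0) - y'(0) and L{y'} = sY - y(0), with y(0) = -1, y'(0) = 1) turn the left side into (s^2 - s - 1)Y - (-s + 2).
The right side is L{cos(3*t)} = s/(s^2 + 9).
So (s^2 - s - 1)Y = s/(s^2 + 9) + (-s + 2).
Divide through and combine into a single rational function.

Y(s) = (-s^3 + 2*s^2 - 8*s + 18)/(s^4 - s^3 + 8*s^2 - 9*s - 9)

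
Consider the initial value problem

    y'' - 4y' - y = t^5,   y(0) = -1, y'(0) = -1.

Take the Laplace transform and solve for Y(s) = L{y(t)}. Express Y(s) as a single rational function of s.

Transform both sides with L{·}.
With L{y''} = s^2 Y - s·y(0) - y'(0) and L{y'} = sY - y(0), with y(0) = -1, y'(0) = -1: the LHS transforms to (s^2 - 4*s - 1)Y - (-s + 3).
The right side is L{t^5} = 120/s^6.
So (s^2 - 4*s - 1)Y = 120/s^6 + (-s + 3).
Solve for Y(s) and write it as one ratio of polynomials.

Y(s) = (-s^7 + 3*s^6 + 120)/(s^8 - 4*s^7 - s^6)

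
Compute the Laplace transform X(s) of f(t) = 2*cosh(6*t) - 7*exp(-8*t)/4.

Apply the Laplace transform termwise.
(-7/4)·[L{e^(-8t)} = 1/(s + 8)]; (2)·[L{cosh(6t)} = s/(s^2 - 36)].

X(s) = 2*s/(s^2 - 36) - 7/(4*(s + 8))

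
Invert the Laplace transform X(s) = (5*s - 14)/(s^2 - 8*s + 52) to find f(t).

f(t) = exp(4*t)*sin(6*t) + 5*exp(4*t)*cos(6*t)

Complete the square in the denominator: s^2 - 8*s + 52 = (s - 4)^2 + 6^2.
Split the numerator to match: 5*s - 14 = 5·(s - 4) + 1·6.
Invert each term: 5·(s - 4)/((s - 4)^2 + 36) ↔ 5e^(4t)cos(6t); 1·6/((s - 4)^2 + 36) ↔ e^(4t)sin(6t).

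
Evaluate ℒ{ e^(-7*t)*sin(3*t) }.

3/((s + 7)^2 + 9)

L{sin(3t)} = 3/(s^2 + 9).
By the first shifting theorem, multiplying by e^(-7t) replaces s with s + 7.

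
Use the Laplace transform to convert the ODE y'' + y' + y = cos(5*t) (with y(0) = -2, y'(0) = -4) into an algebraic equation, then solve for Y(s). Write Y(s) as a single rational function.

Y(s) = (-2*s^3 - 6*s^2 - 49*s - 150)/(s^4 + s^3 + 26*s^2 + 25*s + 25)

Take the Laplace transform of both sides.
Using L{y''} = s^2 Y - s·y(0) - y'(0) and L{y'} = sY - y(0), with y(0) = -2, y'(0) = -4, the left side becomes (s^2 + s + 1)Y - (-2*s - 6).
The right side is L{cos(5*t)} = s/(s^2 + 25).
So (s^2 + s + 1)Y = s/(s^2 + 25) + (-2*s - 6).
Divide through and combine into a single rational function.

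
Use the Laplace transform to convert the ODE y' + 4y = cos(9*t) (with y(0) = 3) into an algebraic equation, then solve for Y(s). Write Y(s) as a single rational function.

Y(s) = (3*s^2 + s + 243)/(s^3 + 4*s^2 + 81*s + 324)

Laplace-transform each side.
The derivative rules (L{y'} = sY - y(0) = sY - 3) turn the left side into (s + 4)Y - (3).
The right side is L{cos(9*t)} = s/(s^2 + 81).
So (s + 4)Y = s/(s^2 + 81) + (3).
Isolate Y and clear denominators.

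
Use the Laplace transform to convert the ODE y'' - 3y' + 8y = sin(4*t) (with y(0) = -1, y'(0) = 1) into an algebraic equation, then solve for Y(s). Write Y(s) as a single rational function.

Y(s) = (-s^3 + 4*s^2 - 16*s + 68)/(s^4 - 3*s^3 + 24*s^2 - 48*s + 128)

Transform both sides with L{·}.
Using L{y''} = s^2 Y - s·y(0) - y'(0) and L{y'} = sY - y(0), with y(0) = -1, y'(0) = 1, the left side becomes (s^2 - 3*s + 8)Y - (-s + 4).
The right side is L{sin(4*t)} = 4/(s^2 + 16).
So (s^2 - 3*s + 8)Y = 4/(s^2 + 16) + (-s + 4).
Divide through and combine into a single rational function.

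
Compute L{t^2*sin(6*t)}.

L{sin(6t)} = 6/(s^2 + 36).
Then apply L{t^2·g(t)} = (-1)^2 d^2/ds^2[G(s)] with G(s) = 6/(s^2 + 36):
differentiating 2 times and applying the sign gives 36*(s^2 - 12)/(s^2 + 36)^3.

36*(s^2 - 12)/(s^2 + 36)^3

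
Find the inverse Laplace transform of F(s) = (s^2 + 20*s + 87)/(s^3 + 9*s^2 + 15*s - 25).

Factor the denominator: s^3 + 9*s^2 + 15*s - 25 = (s - 1)*(s + 5)^2.
Partial fraction decomposition gives [-2/(s + 5)] + [-2/(s + 5)^2] + [3/(s - 1)].
Invert each term: -2/(s + 5) ↔ -2e^(-5t); -2/(s + 5)^2 ↔ -2t·e^(-5t); 3/(s - 1) ↔ 3e^(t).

-2*t*exp(-5*t) + 3*exp(t) - 2*exp(-5*t)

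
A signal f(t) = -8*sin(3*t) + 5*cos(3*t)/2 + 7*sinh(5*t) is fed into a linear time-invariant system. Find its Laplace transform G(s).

The transform is linear, so treat each term independently.
(7)·[L{sinh(5t)} = 5/(s^2 - 25)]; (-8)·[L{sin(3t)} = 3/(s^2 + 9)]; (5/2)·[L{cos(3t)} = s/(s^2 + 9)].

G(s) = 5*s/(2*(s^2 + 9)) - 24/(s^2 + 9) + 35/(s^2 - 25)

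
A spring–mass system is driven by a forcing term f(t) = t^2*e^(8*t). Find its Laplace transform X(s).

X(s) = 2/(s - 8)^3

L{e^(8t)} = 1/(s - 8).
Then apply L{t^2·g(t)} = (-1)^2 d^2/ds^2[G(s)] with G(s) = 1/(s - 8):
differentiating 2 times and applying the sign gives 2/(s - 8)^3.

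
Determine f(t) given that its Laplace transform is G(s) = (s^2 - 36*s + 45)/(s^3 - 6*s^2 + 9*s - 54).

f(t) = -3*exp(6*t) - 4*sin(3*t) + 4*cos(3*t)

Factor the denominator: s^3 - 6*s^2 + 9*s - 54 = (s - 6)*(s^2 + 9).
Partial fraction decomposition gives [-3/(s - 6)] + [4*s/(s^2 + 9)] + [-12/(s^2 + 9)].
Invert each term: -3/(s - 6) ↔ -3e^(6t); 4·s/(s^2 + 9) ↔ 4cos(3t); -4·3/(s^2 + 9) ↔ -4sin(3t).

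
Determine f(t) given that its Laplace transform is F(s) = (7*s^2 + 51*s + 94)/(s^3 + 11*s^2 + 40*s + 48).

f(t) = -2*t*exp(-4*t) + 4*exp(-3*t) + 3*exp(-4*t)

Factor the denominator: s^3 + 11*s^2 + 40*s + 48 = (s + 3)*(s + 4)^2.
Partial fraction decomposition gives [3/(s + 4)] + [-2/(s + 4)^2] + [4/(s + 3)].
Invert each term: 3/(s + 4) ↔ 3e^(-4t); -2/(s + 4)^2 ↔ -2t·e^(-4t); 4/(s + 3) ↔ 4e^(-3t).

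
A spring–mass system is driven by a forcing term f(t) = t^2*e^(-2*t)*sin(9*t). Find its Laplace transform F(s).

F(s) = 54*(s^2 + 4*s - 23)/(s^2 + 4*s + 85)^3

L{sin(9t)} = 9/(s^2 + 81).
Multiplying by e^(-2t) shifts s → s + 2, so L{e^(-2*t)*sin(9*t)} = 9/((s + 2)^2 + 81).
Then apply L{t^2·g(t)} = (-1)^2 d^2/ds^2[G(s)] with G(s) = 9/((s + 2)^2 + 81):
differentiating 2 times and applying the sign gives 54*(s^2 + 4*s - 23)/(s^2 + 4*s + 85)^3.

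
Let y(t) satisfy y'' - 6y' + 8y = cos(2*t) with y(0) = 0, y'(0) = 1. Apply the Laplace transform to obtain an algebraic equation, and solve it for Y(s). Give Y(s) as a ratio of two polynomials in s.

Transform both sides with L{·}.
The derivative rules (L{y''} = s^2 Y - s·y(0) - y'(0) and L{y'} = sY - y(0), with y(0) = 0, y'(0) = 1) turn the left side into (s^2 - 6*s + 8)Y - (1).
The right side is L{cos(2*t)} = s/(s^2 + 4).
So (s^2 - 6*s + 8)Y = s/(s^2 + 4) + (1).
Solve for Y(s) and write it as one ratio of polynomials.

Y(s) = (s^2 + s + 4)/(s^4 - 6*s^3 + 12*s^2 - 24*s + 32)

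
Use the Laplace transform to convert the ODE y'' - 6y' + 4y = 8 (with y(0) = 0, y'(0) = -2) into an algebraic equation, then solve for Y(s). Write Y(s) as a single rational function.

Y(s) = (-2*s + 8)/(s^3 - 6*s^2 + 4*s)

Take the Laplace transform of both sides.
With L{y''} = s^2 Y - s·y(0) - y'(0) and L{y'} = sY - y(0), with y(0) = 0, y'(0) = -2: the LHS transforms to (s^2 - 6*s + 4)Y - (-2).
The right side is L{8} = 8/s.
So (s^2 - 6*s + 4)Y = 8/s + (-2).
Solve for Y(s) and write it as one ratio of polynomials.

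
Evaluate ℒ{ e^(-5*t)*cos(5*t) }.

(s + 5)/((s + 5)^2 + 25)

L{cos(5t)} = s/(s^2 + 25).
By the first shifting theorem, multiplying by e^(-5t) replaces s with s + 5.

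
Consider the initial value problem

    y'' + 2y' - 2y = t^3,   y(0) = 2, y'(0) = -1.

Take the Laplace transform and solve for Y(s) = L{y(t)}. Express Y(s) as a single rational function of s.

Y(s) = (2*s^5 + 3*s^4 + 6)/(s^6 + 2*s^5 - 2*s^4)

Laplace-transform each side.
The derivative rules (L{y''} = s^2 Y - s·y(0) - y'(0) and L{y'} = sY - y(0), with y(0) = 2, y'(0) = -1) turn the left side into (s^2 + 2*s - 2)Y - (2*s + 3).
The right side is L{t^3} = 6/s^4.
So (s^2 + 2*s - 2)Y = 6/s^4 + (2*s + 3).
Solve for Y(s) and write it as one ratio of polynomials.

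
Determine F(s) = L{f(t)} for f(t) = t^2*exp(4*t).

L{e^(4t)} = 1/(s - 4).
Then apply L{t^2·g(t)} = (-1)^2 d^2/ds^2[G(s)] with G(s) = 1/(s - 4):
differentiating 2 times and applying the sign gives 2/(s - 4)^3.

F(s) = 2/(s - 4)^3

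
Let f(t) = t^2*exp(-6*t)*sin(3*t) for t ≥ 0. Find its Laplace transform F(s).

F(s) = 18*(s^2 + 12*s + 33)/(s^2 + 12*s + 45)^3

L{sin(3t)} = 3/(s^2 + 9).
Multiplying by e^(-6t) shifts s → s + 6, so L{exp(-6*t)*sin(3*t)} = 3/((s + 6)^2 + 9).
Then apply L{t^2·g(t)} = (-1)^2 d^2/ds^2[G(s)] with G(s) = 3/((s + 6)^2 + 9):
differentiating 2 times and applying the sign gives 18*(s^2 + 12*s + 33)/(s^2 + 12*s + 45)^3.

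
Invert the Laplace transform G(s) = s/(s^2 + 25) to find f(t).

Since L{cos(5t)} = s/(s^2 + 25), the inverse is cos(5*t).

f(t) = cos(5*t)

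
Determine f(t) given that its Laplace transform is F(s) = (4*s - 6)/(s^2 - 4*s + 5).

Complete the square in the denominator: s^2 - 4*s + 5 = (s - 2)^2 + 1^2.
Split the numerator to match: 4*s - 6 = 4·(s - 2) + 2·1.
Invert each term: 4·(s - 2)/((s - 2)^2 + 1) ↔ 4e^(2t)cos(t); 2·1/((s - 2)^2 + 1) ↔ 2e^(2t)sin(t).

f(t) = 2*exp(2*t)*sin(t) + 4*exp(2*t)*cos(t)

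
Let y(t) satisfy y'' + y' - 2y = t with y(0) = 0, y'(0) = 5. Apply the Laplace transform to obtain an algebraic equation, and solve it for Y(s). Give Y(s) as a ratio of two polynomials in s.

Take the Laplace transform of both sides.
The derivative rules (L{y''} = s^2 Y - s·y(0) - y'(0) and L{y'} = sY - y(0), with y(0) = 0, y'(0) = 5) turn the left side into (s^2 + s - 2)Y - (5).
The right side is L{t} = s^(-2).
So (s^2 + s - 2)Y = s^(-2) + (5).
Isolate Y and clear denominators.

Y(s) = (5*s^2 + 1)/(s^4 + s^3 - 2*s^2)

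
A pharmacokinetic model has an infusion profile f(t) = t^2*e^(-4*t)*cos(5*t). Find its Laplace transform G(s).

G(s) = 2*(s + 4)*(s^2 + 8*s - 59)/(s^2 + 8*s + 41)^3

L{cos(5t)} = s/(s^2 + 25).
Multiplying by e^(-4t) shifts s → s + 4, so L{e^(-4*t)*cos(5*t)} = (s + 4)/((s + 4)^2 + 25).
Then apply L{t^2·g(t)} = (-1)^2 d^2/ds^2[H(s)] with H(s) = (s + 4)/((s + 4)^2 + 25):
differentiating 2 times and applying the sign gives 2*(s + 4)*(s^2 + 8*s - 59)/(s^2 + 8*s + 41)^3.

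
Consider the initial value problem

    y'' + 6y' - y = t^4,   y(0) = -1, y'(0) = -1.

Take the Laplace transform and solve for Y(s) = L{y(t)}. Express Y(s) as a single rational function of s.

Y(s) = (-s^6 - 7*s^5 + 24)/(s^7 + 6*s^6 - s^5)

Laplace-transform each side.
The derivative rules (L{y''} = s^2 Y - s·y(0) - y'(0) and L{y'} = sY - y(0), with y(0) = -1, y'(0) = -1) turn the left side into (s^2 + 6*s - 1)Y - (-s - 7).
The right side is L{t^4} = 24/s^5.
So (s^2 + 6*s - 1)Y = 24/s^5 + (-s - 7).
Divide through and combine into a single rational function.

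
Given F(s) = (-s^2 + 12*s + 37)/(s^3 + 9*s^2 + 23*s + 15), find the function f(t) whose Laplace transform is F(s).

f(t) = 3*exp(-t) + 2*exp(-3*t) - 6*exp(-5*t)

Factor the denominator: s^3 + 9*s^2 + 23*s + 15 = (s + 1)*(s + 3)*(s + 5).
Partial fraction decomposition gives [3/(s + 1)] + [-6/(s + 5)] + [2/(s + 3)].
Invert each term: 3/(s + 1) ↔ 3e^(-t); -6/(s + 5) ↔ -6e^(-5t); 2/(s + 3) ↔ 2e^(-3t).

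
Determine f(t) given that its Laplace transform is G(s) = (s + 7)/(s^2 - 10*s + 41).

f(t) = 3*exp(5*t)*sin(4*t) + exp(5*t)*cos(4*t)

Complete the square in the denominator: s^2 - 10*s + 41 = (s - 5)^2 + 4^2.
Split the numerator to match: s + 7 = 1·(s - 5) + 3·4.
Invert each term: 1·(s - 5)/((s - 5)^2 + 16) ↔ e^(5t)cos(4t); 3·4/((s - 5)^2 + 16) ↔ 3e^(5t)sin(4t).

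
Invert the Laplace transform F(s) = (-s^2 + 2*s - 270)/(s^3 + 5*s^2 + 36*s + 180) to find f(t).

f(t) = -3*sin(6*t) + 4*cos(6*t) - 5*exp(-5*t)

Factor the denominator: s^3 + 5*s^2 + 36*s + 180 = (s + 5)*(s^2 + 36).
Partial fraction decomposition gives [-5/(s + 5)] + [4*s/(s^2 + 36)] + [-18/(s^2 + 36)].
Invert each term: -5/(s + 5) ↔ -5e^(-5t); 4·s/(s^2 + 36) ↔ 4cos(6t); -3·6/(s^2 + 36) ↔ -3sin(6t).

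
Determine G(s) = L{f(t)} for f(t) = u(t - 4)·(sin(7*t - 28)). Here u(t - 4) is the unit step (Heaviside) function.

By the second shifting theorem, L{u(t - c)·g(t - c)} = e^(-cs)·H(s) with c = 4 and H(s) = L{g(t)}.
L{sin(7t)} = 7/(s^2 + 49).

G(s) = 7*exp(-4*s)/(s^2 + 49)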